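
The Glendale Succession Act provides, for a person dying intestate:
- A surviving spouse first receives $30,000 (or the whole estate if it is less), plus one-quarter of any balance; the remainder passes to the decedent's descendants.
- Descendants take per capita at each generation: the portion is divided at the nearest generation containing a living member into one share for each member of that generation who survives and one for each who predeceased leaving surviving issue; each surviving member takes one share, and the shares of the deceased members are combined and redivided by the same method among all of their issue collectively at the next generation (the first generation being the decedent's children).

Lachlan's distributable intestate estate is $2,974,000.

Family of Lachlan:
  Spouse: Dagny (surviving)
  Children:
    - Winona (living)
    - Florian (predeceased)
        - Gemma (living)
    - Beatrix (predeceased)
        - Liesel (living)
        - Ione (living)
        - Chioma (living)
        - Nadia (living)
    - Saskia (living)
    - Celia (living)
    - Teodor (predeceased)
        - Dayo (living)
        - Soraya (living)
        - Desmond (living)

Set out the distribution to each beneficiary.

Dagny: $766,000; Winona: $368,000; Gemma: $138,000; Liesel: $138,000; Ione: $138,000; Chioma: $138,000; Nadia: $138,000; Saskia: $368,000; Celia: $368,000; Dayo: $138,000; Soraya: $138,000; Desmond: $138,000

Dagny first takes $30,000, leaving a balance of $2,944,000. Dagny then takes one-quarter of the balance ($736,000), for a total of $766,000. The remaining $2,208,000 passes to the descendants.
The descendants' portion ($2,208,000) is divided at the children's generation into 6 shares of $368,000. Winona, Saskia, and Celia each take $368,000. The 3 shares of the deceased (Florian, Beatrix, and Teodor) are combined into a pool of $1,104,000.
That pool ($1,104,000) is divided at the grandchildren's generation equally among Gemma, Liesel, Ione, Chioma, Nadia, Dayo, Soraya, and Desmond: $138,000 each.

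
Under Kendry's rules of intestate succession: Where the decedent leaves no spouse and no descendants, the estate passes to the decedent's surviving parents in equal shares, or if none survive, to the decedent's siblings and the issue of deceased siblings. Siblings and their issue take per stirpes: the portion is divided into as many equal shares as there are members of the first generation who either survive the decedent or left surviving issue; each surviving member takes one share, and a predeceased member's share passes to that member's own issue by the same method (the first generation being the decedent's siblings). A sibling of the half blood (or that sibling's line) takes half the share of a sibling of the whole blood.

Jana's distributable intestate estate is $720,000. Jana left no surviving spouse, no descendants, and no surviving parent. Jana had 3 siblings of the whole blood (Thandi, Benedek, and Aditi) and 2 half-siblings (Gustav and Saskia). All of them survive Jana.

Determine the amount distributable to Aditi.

The entire $720,000 passes to the siblings and their issue.
Counting each half-blood sibling's line as half a unit, there are 4 units in $720,000, so one unit is $180,000. Whole-blood lines (Thandi, Benedek, and Aditi) take $180,000 each; half-blood lines (Gustav and Saskia) take $90,000 each.

Aditi receives $180,000.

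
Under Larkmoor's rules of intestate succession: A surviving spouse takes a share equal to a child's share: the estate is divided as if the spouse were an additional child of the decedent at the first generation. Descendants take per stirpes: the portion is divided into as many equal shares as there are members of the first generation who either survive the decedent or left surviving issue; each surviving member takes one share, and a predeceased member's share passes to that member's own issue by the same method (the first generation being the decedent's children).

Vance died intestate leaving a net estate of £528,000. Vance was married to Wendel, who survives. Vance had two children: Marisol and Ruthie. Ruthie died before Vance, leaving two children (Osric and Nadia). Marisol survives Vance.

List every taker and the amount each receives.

Wendel: £176,000; Marisol: £176,000; Osric: £88,000; Nadia: £88,000

The spouse counts as an additional share at the children's level, so there are 3 primary shares of £176,000. Wendel takes one such share (£176,000).
The children's combined portion (£352,000) is divided into 2 shares of £176,000: Marisol takes £176,000; Ruthie's £176,000 share passes to Ruthie's issue.
Ruthie's share (£176,000) is divided into 2 shares of £88,000: Osric and Nadia each take £88,000.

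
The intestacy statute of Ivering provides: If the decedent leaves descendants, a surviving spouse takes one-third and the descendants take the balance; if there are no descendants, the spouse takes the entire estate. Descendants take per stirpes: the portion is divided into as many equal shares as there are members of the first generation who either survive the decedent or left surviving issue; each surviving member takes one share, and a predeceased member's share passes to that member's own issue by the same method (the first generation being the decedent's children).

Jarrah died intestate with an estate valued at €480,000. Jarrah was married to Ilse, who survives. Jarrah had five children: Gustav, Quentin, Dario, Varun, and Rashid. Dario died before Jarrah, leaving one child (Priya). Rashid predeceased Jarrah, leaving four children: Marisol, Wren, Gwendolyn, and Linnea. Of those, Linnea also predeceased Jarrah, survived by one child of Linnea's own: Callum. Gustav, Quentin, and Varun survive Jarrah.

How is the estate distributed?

Ilse: €160,000; Gustav: €64,000; Quentin: €64,000; Priya: €64,000; Varun: €64,000; Marisol: €16,000; Wren: €16,000; Gwendolyn: €16,000; Callum: €16,000

Ilse takes one-third of €480,000 = €160,000. The remaining €320,000 passes to the descendants.
The descendants' portion (€320,000) is divided into 5 shares of €64,000: Gustav, Quentin, and Varun each take €64,000; Dario's €64,000 share passes to Dario's issue; Rashid's €64,000 share passes to Rashid's issue.
Dario's share (€64,000) passes entirely to Priya.
Rashid's share (€64,000) is divided into 4 shares of €16,000: Marisol, Wren, and Gwendolyn each take €16,000; Linnea's €16,000 share passes to Linnea's issue.
Linnea's share (€16,000) passes entirely to Callum.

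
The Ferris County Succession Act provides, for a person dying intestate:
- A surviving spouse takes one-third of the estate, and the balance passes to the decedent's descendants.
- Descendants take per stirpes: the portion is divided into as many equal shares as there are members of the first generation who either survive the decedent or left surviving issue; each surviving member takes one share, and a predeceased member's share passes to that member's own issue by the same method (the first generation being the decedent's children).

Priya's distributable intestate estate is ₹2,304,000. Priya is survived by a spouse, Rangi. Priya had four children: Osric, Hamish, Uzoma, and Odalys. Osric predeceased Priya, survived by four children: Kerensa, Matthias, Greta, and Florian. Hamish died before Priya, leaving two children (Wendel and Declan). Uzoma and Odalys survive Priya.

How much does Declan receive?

Rangi takes one-third of ₹2,304,000 = ₹768,000. The remaining ₹1,536,000 passes to the descendants.
The descendants' portion (₹1,536,000) is divided into 4 shares of ₹384,000: Uzoma and Odalys each take ₹384,000; Osric's ₹384,000 share passes to Osric's issue; Hamish's ₹384,000 share passes to Hamish's issue.
Osric's share (₹384,000) is divided into 4 shares of ₹96,000: Kerensa, Matthias, Greta, and Florian each take ₹96,000.
Hamish's share (₹384,000) is divided into 2 shares of ₹192,000: Wendel and Declan each take ₹192,000.

Declan receives ₹192,000.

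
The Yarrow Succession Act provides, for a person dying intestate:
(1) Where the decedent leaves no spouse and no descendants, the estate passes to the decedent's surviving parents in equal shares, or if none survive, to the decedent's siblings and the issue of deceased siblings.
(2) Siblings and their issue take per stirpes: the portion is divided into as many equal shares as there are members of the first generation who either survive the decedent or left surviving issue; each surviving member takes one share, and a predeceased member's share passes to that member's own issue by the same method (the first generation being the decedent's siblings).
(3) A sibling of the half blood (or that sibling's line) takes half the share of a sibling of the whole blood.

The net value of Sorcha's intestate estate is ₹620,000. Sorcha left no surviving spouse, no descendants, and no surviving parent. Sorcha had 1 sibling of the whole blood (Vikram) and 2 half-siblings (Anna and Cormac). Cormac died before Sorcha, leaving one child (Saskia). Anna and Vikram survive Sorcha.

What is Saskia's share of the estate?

Saskia receives ₹155,000.

The entire ₹620,000 passes to the siblings and their issue.
Counting each half-blood sibling's line as half a unit, there are 2 units in ₹620,000, so one unit is ₹310,000. Whole-blood lines (Vikram) take ₹310,000 each; half-blood lines (Anna and Cormac) take ₹155,000 each.
Cormac's share (₹155,000) passes entirely to Saskia.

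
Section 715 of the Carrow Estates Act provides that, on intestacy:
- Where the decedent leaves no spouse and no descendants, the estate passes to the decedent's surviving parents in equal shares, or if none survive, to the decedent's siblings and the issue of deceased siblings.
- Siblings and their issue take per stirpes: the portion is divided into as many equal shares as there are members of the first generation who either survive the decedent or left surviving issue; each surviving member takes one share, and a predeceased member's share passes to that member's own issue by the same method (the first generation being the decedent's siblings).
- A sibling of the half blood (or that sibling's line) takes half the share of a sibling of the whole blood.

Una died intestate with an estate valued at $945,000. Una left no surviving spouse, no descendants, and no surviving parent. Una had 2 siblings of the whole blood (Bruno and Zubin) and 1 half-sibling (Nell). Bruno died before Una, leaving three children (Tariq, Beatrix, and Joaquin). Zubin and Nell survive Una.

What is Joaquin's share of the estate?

The entire $945,000 passes to the siblings and their issue.
Counting each half-blood sibling's line as half a unit, there are 5/2 units in $945,000, so one unit is $378,000. Whole-blood lines (Bruno and Zubin) take $378,000 each; half-blood lines (Nell) take $189,000 each.
Bruno's share ($378,000) is divided into 3 shares of $126,000: Tariq, Beatrix, and Joaquin each take $126,000.

Joaquin receives $126,000.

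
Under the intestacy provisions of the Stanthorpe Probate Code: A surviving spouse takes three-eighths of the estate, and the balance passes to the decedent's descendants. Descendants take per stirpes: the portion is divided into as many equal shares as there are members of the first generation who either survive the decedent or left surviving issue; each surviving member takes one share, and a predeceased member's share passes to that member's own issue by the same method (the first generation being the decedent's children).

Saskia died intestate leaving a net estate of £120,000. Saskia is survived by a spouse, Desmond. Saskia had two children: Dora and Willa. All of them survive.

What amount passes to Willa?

Willa receives £37,500.

Desmond takes three-eighths of £120,000 = £45,000. The remaining £75,000 passes to the descendants.
The descendants' portion (£75,000) is divided into 2 shares of £37,500: Dora and Willa each take £37,500.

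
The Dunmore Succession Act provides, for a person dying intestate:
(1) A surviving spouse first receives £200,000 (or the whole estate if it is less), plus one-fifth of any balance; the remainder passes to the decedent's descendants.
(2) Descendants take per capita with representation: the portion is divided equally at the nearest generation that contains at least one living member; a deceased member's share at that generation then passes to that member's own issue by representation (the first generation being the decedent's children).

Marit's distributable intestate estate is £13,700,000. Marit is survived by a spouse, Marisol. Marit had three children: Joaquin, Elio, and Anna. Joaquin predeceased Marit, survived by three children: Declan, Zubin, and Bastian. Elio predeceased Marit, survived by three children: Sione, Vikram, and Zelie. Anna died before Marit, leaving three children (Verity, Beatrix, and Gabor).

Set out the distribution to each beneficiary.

Marisol first takes £200,000, leaving a balance of £13,500,000. Marisol then takes one-fifth of the balance (£2,700,000), for a total of £2,900,000. The remaining £10,800,000 passes to the descendants.
No child survives, so the initial division is made at the grandchildren's generation.
The descendants' portion (£10,800,000) is divided into 9 shares of £1,200,000: Declan, Zubin, Bastian, Sione, Vikram, Zelie, Verity, Beatrix, and Gabor each take £1,200,000.

Marisol: £2,900,000; Declan: £1,200,000; Zubin: £1,200,000; Bastian: £1,200,000; Sione: £1,200,000; Vikram: £1,200,000; Zelie: £1,200,000; Verity: £1,200,000; Beatrix: £1,200,000; Gabor: £1,200,000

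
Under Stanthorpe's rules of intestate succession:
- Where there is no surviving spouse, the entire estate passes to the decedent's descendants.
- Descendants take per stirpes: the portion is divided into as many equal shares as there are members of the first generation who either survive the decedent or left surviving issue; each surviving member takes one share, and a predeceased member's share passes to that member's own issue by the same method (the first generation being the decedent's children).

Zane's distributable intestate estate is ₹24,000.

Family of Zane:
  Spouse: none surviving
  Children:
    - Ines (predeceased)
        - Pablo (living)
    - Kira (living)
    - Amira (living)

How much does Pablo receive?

Pablo receives ₹8,000.

The entire ₹24,000 passes to the descendants.
That amount (₹24,000) is divided into 3 shares of ₹8,000: Kira and Amira each take ₹8,000; Ines's ₹8,000 share passes to Ines's issue.
Ines's share (₹8,000) passes entirely to Pablo.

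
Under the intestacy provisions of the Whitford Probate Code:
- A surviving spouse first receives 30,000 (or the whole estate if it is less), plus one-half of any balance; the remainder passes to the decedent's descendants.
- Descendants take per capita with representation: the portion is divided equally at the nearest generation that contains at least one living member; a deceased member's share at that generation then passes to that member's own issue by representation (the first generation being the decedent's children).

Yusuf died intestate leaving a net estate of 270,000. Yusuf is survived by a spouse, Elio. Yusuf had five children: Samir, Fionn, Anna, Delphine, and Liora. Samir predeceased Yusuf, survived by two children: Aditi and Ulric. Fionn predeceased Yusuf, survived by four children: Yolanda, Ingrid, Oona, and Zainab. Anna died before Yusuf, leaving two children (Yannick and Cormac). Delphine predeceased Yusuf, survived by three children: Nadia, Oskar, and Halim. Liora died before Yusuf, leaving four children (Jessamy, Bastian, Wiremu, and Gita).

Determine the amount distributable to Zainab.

Elio first takes 30,000, leaving a balance of 240,000. Elio then takes one-half of the balance (120,000), for a total of 150,000. The remaining 120,000 passes to the descendants.
No child survives, so the initial division is made at the grandchildren's generation.
The descendants' portion (120,000) is divided into 15 shares of 8,000: Aditi, Ulric, Yolanda, Ingrid, Oona, Zainab, Yannick, Cormac, Nadia, Oskar, Halim, Jessamy, Bastian, Wiremu, and Gita each take 8,000.

Zainab receives 8,000.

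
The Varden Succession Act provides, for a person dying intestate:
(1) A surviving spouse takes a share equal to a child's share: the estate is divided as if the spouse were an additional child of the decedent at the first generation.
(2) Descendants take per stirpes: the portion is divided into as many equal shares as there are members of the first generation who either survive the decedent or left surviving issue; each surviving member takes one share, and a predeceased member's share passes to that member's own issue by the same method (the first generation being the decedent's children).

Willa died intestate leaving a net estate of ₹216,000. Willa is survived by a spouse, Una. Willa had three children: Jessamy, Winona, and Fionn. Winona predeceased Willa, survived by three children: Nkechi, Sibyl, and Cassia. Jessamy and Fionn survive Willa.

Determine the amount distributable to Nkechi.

The spouse counts as an additional share at the children's level, so there are 4 primary shares of ₹54,000. Una takes one such share (₹54,000).
The children's combined portion (₹162,000) is divided into 3 shares of ₹54,000: Jessamy and Fionn each take ₹54,000; Winona's ₹54,000 share passes to Winona's issue.
Winona's share (₹54,000) is divided into 3 shares of ₹18,000: Nkechi, Sibyl, and Cassia each take ₹18,000.

Nkechi receives ₹18,000.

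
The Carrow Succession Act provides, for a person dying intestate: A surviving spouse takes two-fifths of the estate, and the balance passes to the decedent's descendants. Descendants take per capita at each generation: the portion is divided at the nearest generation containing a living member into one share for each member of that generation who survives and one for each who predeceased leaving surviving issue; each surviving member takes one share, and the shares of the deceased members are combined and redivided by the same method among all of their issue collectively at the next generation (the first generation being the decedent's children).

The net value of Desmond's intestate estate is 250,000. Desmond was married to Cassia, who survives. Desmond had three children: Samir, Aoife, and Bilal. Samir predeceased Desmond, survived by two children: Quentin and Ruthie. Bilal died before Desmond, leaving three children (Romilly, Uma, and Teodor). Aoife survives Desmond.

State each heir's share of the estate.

Cassia takes two-fifths of 250,000 = 100,000. The remaining 150,000 passes to the descendants.
The descendants' portion (150,000) is divided at the children's generation into 3 shares of 50,000. Aoife takes 50,000. The 2 shares of the deceased (Samir and Bilal) are combined into a pool of 100,000.
That pool (100,000) is divided at the grandchildren's generation equally among Quentin, Ruthie, Romilly, Uma, and Teodor: 20,000 each.

Cassia: 100,000; Quentin: 20,000; Ruthie: 20,000; Aoife: 50,000; Romilly: 20,000; Uma: 20,000; Teodor: 20,000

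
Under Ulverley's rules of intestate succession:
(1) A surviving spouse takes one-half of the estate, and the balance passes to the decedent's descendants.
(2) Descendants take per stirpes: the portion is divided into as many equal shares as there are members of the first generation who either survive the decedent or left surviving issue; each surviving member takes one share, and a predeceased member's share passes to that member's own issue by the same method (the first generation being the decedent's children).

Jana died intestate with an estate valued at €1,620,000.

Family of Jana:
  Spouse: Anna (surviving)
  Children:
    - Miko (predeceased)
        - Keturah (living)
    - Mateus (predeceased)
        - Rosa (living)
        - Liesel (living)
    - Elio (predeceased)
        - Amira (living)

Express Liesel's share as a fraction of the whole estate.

Anna takes one-half of €1,620,000 = €810,000. The remaining €810,000 passes to the descendants.
The descendants' portion (€810,000) is divided into 3 shares of €270,000: Miko's €270,000 share passes to Miko's issue; Mateus's €270,000 share passes to Mateus's issue; Elio's €270,000 share passes to Elio's issue.
Miko's share (€270,000) passes entirely to Keturah.
Mateus's share (€270,000) is divided into 2 shares of €135,000: Rosa and Liesel each take €135,000.
Elio's share (€270,000) passes entirely to Amira.

Liesel receives 1/12 of the estate.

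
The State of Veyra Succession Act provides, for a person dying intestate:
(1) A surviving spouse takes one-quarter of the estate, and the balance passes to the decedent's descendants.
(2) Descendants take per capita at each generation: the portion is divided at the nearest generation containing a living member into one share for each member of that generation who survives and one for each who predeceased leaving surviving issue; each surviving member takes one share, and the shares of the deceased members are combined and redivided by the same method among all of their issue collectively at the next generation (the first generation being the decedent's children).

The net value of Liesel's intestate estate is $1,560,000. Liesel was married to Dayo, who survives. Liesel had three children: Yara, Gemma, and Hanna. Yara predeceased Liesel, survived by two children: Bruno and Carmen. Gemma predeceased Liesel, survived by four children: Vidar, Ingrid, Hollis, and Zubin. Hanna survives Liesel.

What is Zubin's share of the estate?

Zubin receives $130,000.

Dayo takes one-quarter of $1,560,000 = $390,000. The remaining $1,170,000 passes to the descendants.
The descendants' portion ($1,170,000) is divided at the children's generation into 3 shares of $390,000. Hanna takes $390,000. The 2 shares of the deceased (Yara and Gemma) are combined into a pool of $780,000.
That pool ($780,000) is divided at the grandchildren's generation equally among Bruno, Carmen, Vidar, Ingrid, Hollis, and Zubin: $130,000 each.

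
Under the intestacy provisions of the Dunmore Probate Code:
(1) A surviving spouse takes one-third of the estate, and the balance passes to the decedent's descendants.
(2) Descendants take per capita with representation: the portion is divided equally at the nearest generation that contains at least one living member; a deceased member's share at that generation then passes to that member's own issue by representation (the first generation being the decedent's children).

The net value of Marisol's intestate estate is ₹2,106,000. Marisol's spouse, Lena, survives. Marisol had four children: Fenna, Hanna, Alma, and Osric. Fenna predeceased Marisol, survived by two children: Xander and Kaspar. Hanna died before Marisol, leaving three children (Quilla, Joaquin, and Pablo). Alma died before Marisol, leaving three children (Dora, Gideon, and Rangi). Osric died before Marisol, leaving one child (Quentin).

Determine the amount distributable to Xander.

Xander receives ₹156,000.

Lena takes one-third of ₹2,106,000 = ₹702,000. The remaining ₹1,404,000 passes to the descendants.
No child survives, so the initial division is made at the grandchildren's generation.
The descendants' portion (₹1,404,000) is divided into 9 shares of ₹156,000: Xander, Kaspar, Quilla, Joaquin, Pablo, Dora, Gideon, Rangi, and Quentin each take ₹156,000.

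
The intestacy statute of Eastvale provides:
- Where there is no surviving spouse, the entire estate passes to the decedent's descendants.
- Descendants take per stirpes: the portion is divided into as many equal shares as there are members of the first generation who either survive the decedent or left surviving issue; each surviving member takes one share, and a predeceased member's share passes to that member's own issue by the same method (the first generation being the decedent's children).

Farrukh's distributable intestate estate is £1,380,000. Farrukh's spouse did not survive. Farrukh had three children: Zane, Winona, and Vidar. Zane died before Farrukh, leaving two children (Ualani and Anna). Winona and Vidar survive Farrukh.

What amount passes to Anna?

The entire £1,380,000 passes to the descendants.
That amount (£1,380,000) is divided into 3 shares of £460,000: Winona and Vidar each take £460,000; Zane's £460,000 share passes to Zane's issue.
Zane's share (£460,000) is divided into 2 shares of £230,000: Ualani and Anna each take £230,000.

Anna receives £230,000.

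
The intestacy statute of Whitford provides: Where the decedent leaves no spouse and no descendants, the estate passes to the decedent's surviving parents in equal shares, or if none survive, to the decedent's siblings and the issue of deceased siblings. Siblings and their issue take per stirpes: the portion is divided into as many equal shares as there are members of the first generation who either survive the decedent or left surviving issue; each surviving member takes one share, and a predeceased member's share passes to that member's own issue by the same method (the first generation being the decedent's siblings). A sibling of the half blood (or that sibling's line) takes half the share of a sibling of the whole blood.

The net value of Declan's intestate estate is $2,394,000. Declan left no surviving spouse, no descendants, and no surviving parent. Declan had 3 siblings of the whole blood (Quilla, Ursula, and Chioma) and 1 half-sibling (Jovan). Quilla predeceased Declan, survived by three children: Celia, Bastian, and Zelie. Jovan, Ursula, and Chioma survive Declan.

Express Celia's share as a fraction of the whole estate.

The entire $2,394,000 passes to the siblings and their issue.
Counting each half-blood sibling's line as half a unit, there are 7/2 units in $2,394,000, so one unit is $684,000. Whole-blood lines (Quilla, Ursula, and Chioma) take $684,000 each; half-blood lines (Jovan) take $342,000 each.
Quilla's share ($684,000) is divided into 3 shares of $228,000: Celia, Bastian, and Zelie each take $228,000.

Celia receives 2/21 of the estate.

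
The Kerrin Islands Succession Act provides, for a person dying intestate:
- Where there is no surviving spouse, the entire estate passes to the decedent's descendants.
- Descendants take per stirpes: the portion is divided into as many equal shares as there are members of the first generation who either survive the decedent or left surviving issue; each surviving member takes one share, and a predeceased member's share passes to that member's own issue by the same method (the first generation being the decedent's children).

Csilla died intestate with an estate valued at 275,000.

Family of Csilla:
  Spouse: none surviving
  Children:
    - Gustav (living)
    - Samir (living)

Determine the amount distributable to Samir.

Samir receives 137,500.

The entire 275,000 passes to the descendants.
That amount (275,000) is divided into 2 shares of 137,500: Gustav and Samir each take 137,500.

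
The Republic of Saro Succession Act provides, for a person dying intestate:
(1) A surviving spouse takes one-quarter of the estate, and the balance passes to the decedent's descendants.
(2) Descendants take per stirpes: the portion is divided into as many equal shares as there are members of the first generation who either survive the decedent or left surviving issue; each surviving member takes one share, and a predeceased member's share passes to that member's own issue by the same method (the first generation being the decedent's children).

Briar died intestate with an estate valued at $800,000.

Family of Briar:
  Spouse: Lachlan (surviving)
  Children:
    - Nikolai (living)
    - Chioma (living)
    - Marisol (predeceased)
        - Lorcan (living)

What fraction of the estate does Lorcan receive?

Lachlan takes one-quarter of $800,000 = $200,000. The remaining $600,000 passes to the descendants.
The descendants' portion ($600,000) is divided into 3 shares of $200,000: Nikolai and Chioma each take $200,000; Marisol's $200,000 share passes to Marisol's issue.
Marisol's share ($200,000) passes entirely to Lorcan.

Lorcan receives 1/4 of the estate.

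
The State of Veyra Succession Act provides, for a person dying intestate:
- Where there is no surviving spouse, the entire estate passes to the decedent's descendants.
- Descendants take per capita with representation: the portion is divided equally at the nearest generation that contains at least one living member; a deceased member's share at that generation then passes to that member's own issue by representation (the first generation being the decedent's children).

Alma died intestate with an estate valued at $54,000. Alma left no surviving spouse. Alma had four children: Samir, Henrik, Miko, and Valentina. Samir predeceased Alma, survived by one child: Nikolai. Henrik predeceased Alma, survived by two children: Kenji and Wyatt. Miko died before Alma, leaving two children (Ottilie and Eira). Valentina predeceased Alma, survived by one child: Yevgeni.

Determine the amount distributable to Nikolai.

Nikolai receives $9,000.

The entire $54,000 passes to the descendants.
No child survives, so the initial division is made at the grandchildren's generation.
That amount ($54,000) is divided into 6 shares of $9,000: Nikolai, Kenji, Wyatt, Ottilie, Eira, and Yevgeni each take $9,000.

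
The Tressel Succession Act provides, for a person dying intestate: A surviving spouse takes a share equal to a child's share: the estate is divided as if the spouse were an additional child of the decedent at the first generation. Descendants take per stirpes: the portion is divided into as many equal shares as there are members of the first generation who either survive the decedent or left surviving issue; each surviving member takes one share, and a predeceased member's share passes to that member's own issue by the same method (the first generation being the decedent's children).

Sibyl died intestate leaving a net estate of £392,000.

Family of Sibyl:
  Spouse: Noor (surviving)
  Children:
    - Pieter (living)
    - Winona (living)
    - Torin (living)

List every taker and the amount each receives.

The spouse counts as an additional share at the children's level, so there are 4 primary shares of £98,000. Noor takes one such share (£98,000).
The children's combined portion (£294,000) is divided into 3 shares of £98,000: Pieter, Winona, and Torin each take £98,000.

Noor: £98,000; Pieter: £98,000; Winona: £98,000; Torin: £98,000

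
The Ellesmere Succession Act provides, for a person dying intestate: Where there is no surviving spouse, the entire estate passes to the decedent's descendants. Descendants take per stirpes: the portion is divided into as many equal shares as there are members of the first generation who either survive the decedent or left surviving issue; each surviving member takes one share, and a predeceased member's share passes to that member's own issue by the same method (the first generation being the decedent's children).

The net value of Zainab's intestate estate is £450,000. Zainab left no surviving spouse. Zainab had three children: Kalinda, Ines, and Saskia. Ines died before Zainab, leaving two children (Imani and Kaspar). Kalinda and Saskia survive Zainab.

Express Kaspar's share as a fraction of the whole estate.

The entire £450,000 passes to the descendants.
That amount (£450,000) is divided into 3 shares of £150,000: Kalinda and Saskia each take £150,000; Ines's £150,000 share passes to Ines's issue.
Ines's share (£150,000) is divided into 2 shares of £75,000: Imani and Kaspar each take £75,000.

Kaspar receives 1/6 of the estate.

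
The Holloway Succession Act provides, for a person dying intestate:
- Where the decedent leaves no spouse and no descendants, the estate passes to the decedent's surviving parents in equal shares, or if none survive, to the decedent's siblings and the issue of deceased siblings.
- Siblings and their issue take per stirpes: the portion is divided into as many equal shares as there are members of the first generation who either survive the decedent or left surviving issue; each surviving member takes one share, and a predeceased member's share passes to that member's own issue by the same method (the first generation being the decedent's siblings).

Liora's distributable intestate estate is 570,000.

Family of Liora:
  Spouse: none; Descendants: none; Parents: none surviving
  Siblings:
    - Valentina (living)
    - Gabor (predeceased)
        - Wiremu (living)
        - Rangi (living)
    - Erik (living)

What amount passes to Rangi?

Rangi receives 95,000.

The entire 570,000 passes to the siblings and their issue.
That amount (570,000) is divided into 3 shares of 190,000: Valentina and Erik each take 190,000; Gabor's 190,000 share passes to Gabor's issue.
Gabor's share (190,000) is divided into 2 shares of 95,000: Wiremu and Rangi each take 95,000.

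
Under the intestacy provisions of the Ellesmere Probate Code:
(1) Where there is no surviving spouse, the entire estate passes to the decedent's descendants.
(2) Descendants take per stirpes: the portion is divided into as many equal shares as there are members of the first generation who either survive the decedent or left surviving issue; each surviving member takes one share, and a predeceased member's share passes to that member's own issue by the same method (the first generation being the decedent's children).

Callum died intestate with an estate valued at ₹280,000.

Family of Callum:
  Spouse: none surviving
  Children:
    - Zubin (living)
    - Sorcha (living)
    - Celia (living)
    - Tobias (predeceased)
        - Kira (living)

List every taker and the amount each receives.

The entire ₹280,000 passes to the descendants.
That amount (₹280,000) is divided into 4 shares of ₹70,000: Zubin, Sorcha, and Celia each take ₹70,000; Tobias's ₹70,000 share passes to Tobias's issue.
Tobias's share (₹70,000) passes entirely to Kira.

Zubin: ₹70,000; Sorcha: ₹70,000; Celia: ₹70,000; Kira: ₹70,000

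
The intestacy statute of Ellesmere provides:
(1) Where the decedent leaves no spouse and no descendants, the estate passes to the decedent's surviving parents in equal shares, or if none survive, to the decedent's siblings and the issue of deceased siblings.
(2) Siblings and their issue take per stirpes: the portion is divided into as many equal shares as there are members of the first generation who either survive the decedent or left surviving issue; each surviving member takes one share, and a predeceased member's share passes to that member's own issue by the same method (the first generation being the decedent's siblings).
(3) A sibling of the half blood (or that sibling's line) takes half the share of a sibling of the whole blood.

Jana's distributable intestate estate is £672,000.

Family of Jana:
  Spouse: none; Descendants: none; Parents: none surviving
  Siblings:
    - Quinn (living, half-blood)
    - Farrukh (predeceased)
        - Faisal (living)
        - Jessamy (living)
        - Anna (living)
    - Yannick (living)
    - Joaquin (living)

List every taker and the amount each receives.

Quinn: £96,000; Faisal: £64,000; Jessamy: £64,000; Anna: £64,000; Yannick: £192,000; Joaquin: £192,000

The entire £672,000 passes to the siblings and their issue.
Counting each half-blood sibling's line as half a unit, there are 7/2 units in £672,000, so one unit is £192,000. Whole-blood lines (Farrukh, Yannick, and Joaquin) take £192,000 each; half-blood lines (Quinn) take £96,000 each.
Farrukh's share (£192,000) is divided into 3 shares of £64,000: Faisal, Jessamy, and Anna each take £64,000.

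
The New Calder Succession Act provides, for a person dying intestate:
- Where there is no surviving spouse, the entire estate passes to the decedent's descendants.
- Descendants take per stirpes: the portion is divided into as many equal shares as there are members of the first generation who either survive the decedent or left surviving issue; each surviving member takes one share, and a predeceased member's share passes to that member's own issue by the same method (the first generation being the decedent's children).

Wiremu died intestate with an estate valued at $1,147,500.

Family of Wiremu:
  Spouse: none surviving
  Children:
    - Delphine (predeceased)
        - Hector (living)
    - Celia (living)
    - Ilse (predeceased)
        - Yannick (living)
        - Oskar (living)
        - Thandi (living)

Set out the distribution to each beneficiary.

The entire $1,147,500 passes to the descendants.
That amount ($1,147,500) is divided into 3 shares of $382,500: Celia takes $382,500; Delphine's $382,500 share passes to Delphine's issue; Ilse's $382,500 share passes to Ilse's issue.
Delphine's share ($382,500) passes entirely to Hector.
Ilse's share ($382,500) is divided into 3 shares of $127,500: Yannick, Oskar, and Thandi each take $127,500.

Hector: $382,500; Celia: $382,500; Yannick: $127,500; Oskar: $127,500; Thandi: $127,500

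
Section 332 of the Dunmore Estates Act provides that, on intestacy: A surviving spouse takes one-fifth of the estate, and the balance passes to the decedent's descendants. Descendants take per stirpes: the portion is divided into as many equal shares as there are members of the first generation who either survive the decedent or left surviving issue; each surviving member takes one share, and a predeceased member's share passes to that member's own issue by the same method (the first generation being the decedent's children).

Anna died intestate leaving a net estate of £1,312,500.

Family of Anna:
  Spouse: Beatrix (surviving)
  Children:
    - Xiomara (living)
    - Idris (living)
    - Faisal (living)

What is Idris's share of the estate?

Idris receives £350,000.

Beatrix takes one-fifth of £1,312,500 = £262,500. The remaining £1,050,000 passes to the descendants.
The descendants' portion (£1,050,000) is divided into 3 shares of £350,000: Xiomara, Idris, and Faisal each take £350,000.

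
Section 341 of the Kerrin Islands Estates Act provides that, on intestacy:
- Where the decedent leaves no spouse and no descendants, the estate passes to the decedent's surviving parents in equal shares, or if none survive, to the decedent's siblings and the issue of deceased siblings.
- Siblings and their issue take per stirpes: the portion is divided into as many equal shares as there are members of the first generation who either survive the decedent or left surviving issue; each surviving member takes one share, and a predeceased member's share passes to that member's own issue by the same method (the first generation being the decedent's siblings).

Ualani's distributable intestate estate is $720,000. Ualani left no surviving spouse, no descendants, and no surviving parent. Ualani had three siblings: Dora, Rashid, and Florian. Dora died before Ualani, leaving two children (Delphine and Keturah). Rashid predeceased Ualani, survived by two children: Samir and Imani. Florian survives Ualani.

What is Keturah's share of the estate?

The entire $720,000 passes to the siblings and their issue.
That amount ($720,000) is divided into 3 shares of $240,000: Florian takes $240,000; Dora's $240,000 share passes to Dora's issue; Rashid's $240,000 share passes to Rashid's issue.
Dora's share ($240,000) is divided into 2 shares of $120,000: Delphine and Keturah each take $120,000.
Rashid's share ($240,000) is divided into 2 shares of $120,000: Samir and Imani each take $120,000.

Keturah receives $120,000.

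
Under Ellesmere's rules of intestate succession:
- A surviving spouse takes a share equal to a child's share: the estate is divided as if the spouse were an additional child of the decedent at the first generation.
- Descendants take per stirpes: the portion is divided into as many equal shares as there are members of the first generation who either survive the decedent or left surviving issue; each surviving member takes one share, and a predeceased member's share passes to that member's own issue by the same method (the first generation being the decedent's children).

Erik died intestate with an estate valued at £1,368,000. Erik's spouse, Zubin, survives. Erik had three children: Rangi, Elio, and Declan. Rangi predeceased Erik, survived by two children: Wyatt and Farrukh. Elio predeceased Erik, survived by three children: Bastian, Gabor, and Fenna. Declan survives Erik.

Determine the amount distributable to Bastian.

The spouse counts as an additional share at the children's level, so there are 4 primary shares of £342,000. Zubin takes one such share (£342,000).
The children's combined portion (£1,026,000) is divided into 3 shares of £342,000: Declan takes £342,000; Rangi's £342,000 share passes to Rangi's issue; Elio's £342,000 share passes to Elio's issue.
Rangi's share (£342,000) is divided into 2 shares of £171,000: Wyatt and Farrukh each take £171,000.
Elio's share (£342,000) is divided into 3 shares of £114,000: Bastian, Gabor, and Fenna each take £114,000.

Bastian receives £114,000.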